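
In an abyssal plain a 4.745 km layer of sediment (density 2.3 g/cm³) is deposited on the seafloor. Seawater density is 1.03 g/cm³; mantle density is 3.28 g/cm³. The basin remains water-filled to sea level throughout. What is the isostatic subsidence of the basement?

Submarine loading: the sediment displaces seawater, and the subsidence is in turn flooded, so s (ρ_m − ρ_w) = t (ρ_sed − ρ_w).
s = 4.745 km × (2.3 − 1.03) / (3.28 − 1.03) = 2.68 km.

2.68 km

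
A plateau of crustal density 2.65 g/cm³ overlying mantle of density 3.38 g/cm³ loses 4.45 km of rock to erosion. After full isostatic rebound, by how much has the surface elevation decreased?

Rebound u = e ρ_c/ρ_m = 4.45 km × 2.65/3.38 = 3.489 km.
Net surface drop = e − u = 4.45 km − 3.489 km = e (ρ_m − ρ_c)/ρ_m = 0.961 km.

0.961 km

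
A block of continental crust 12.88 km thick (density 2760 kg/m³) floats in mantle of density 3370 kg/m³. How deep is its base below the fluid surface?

Draft d = t ρ_obj/ρ_fluid = 12.88 km × 2760/3370 = 10.5 km.

10.5 km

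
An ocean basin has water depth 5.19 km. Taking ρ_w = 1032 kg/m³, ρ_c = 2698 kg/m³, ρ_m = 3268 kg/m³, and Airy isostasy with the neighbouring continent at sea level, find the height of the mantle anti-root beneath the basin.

15.2 km

By Archimedes' principle applied to the lithosphere: replacing crust with seawater at the top is compensated by replacing crust with mantle at the base: d (ρ_c − ρ_w) = a (ρ_m − ρ_c).
a = d (ρ_c − ρ_w)/(ρ_m − ρ_c) = 5.19 km × 1666/570 = 15.2 km.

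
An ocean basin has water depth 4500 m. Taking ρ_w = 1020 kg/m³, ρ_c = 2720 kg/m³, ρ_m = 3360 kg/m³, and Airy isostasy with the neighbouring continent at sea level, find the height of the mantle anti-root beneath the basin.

12000 m

Equating mass per unit area of the two columns: replacing crust with seawater at the top is compensated by replacing crust with mantle at the base: d (ρ_c − ρ_w) = a (ρ_m − ρ_c).
a = d (ρ_c − ρ_w)/(ρ_m − ρ_c) = 4500 m × 1700/640 = 12000 m.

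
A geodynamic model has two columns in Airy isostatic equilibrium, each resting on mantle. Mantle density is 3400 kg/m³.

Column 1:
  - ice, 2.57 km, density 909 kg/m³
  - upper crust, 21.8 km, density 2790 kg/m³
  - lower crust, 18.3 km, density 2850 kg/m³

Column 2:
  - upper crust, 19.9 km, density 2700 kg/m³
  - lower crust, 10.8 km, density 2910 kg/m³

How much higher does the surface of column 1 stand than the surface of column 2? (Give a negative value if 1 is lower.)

For any compensation level in the mantle, the mantle terms cancel and isostasy reduces to e = (Σt_1 − Σt_2) − (Σ(ρt)_1 − Σ(ρt)_2) / ρ_m.
Σt_1 = 42.67 km; Σt_2 = 30.7 km; Σ(ρt)_1 = 115313.13; Σ(ρt)_2 = 85158 (in km·kg/m³).
e = (42.67 − 30.7) − (115313.13 − 85158) / 3400 = 3.1 km.

3.1 km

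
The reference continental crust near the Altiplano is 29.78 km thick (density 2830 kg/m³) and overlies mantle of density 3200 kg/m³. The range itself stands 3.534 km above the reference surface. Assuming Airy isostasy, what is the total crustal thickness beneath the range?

Root depth r = h ρ_c / (ρ_m − ρ_c) = 3.534 km × 2830 / 370 = 27.03 km.
Total thickness = T + h + r = 29.78 km + 3.534 km + 27.03 km = 60.3 km.

60.3 km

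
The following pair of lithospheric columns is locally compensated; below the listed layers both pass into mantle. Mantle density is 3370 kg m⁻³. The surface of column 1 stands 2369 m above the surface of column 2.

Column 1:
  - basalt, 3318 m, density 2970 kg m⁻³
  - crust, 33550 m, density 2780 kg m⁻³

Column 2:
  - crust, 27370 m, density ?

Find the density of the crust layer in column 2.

Take the compensation level at the base of the deeper column (depth z_c below the surface of column 1) and equate Σ ρ_i t_i down to z_c; mantle fills any gap and the z_c terms cancel.
Column 1: 3318×2970 + 33550×2780 + (z_c − 36868)×3370
Column 2: 2369×0 + 27370×ρ + (z_c − 2369 − 27370)×3370
The z_c×3370 term appears on both sides and cancels. Collect the known terms of each column as K = Σ(ρt)_known − 3370 × (depth of known layers): K_1 = 103123460 − 3370×36868 = −21121700; K_2 = 0 − 3370×(2369 + 27370) = −100220430.
Balance: K_1 = K_2 + 27370×ρ, so ρ = (K_1 − K_2)/27370 = 79098700/27370 = 2890 kg m⁻³.

2890 kg m⁻³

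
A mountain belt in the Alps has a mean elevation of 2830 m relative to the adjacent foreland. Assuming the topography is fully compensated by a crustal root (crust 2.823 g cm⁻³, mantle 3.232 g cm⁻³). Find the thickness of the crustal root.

By Archimedes' principle applied to the lithosphere: the weight of the topography is balanced by the buoyancy of the root, ρ_c h = (ρ_m − ρ_c) r.
r = h · ρ_c / (ρ_m − ρ_c) = 2830 m × 2.823 / (3.232 − 2.823) = 19500 m.

19500 m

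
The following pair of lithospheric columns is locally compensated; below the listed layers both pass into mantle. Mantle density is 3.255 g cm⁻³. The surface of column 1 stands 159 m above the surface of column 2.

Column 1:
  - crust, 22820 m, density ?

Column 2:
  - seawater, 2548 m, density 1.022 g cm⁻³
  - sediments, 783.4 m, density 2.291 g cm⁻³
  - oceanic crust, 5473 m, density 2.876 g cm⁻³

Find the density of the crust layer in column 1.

2.86 g cm⁻³

Take the compensation level at the base of the deeper column (depth z_c below the surface of column 1) and equate Σ ρ_i t_i down to z_c; mantle fills any gap and the z_c terms cancel.
Column 1: 22820×ρ + (z_c − 22820)×3.255
Column 2: 159×0 + 2548×1.022 + 783.4×2.291 + 5473×2.876 + (z_c − 159 − 8804.4)×3.255
The z_c×3.255 term appears on both sides and cancels. Collect the known terms of each column as K = Σ(ρt)_known − 3.255 × (depth of known layers): K_1 = 0 − 3.255×22820 = −74279.1; K_2 = 20139.1734 − 3.255×(159 + 8804.4) = −9036.6936.
Balance: K_1 + 22820×ρ = K_2, so ρ = (K_2 − K_1)/22820 = 65242.4/22820 = 2.86 g cm⁻³.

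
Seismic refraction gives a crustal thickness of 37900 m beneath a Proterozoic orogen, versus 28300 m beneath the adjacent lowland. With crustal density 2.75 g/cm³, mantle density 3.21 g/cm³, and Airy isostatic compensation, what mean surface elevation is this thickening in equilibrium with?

Excess crust Δ = 37900 m − 28300 m = 9600 m, split between elevation h and root r with h + r = Δ.
Airy balance ρ_c h = (ρ_m − ρ_c) r gives r = h ρ_c/(ρ_m − ρ_c), so h (1 + ρ_c/(ρ_m − ρ_c)) = Δ, i.e. h = Δ (ρ_m − ρ_c)/ρ_m.
h = 9600 m × 0.46/3.21 = 1380 m.

1380 m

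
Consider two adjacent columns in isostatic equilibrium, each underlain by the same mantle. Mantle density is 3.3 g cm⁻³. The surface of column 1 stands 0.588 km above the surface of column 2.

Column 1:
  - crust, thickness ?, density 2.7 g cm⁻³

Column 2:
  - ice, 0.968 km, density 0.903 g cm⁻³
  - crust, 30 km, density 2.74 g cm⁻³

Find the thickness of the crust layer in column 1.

Take the compensation level at the base of the deeper column (depth z_c below the surface of column 1) and equate Σ ρ_i t_i down to z_c; mantle fills any gap and the z_c terms cancel.
Column 1: x×2.7 + (z_c − 0 − x)×3.3
Column 2: 0.588×0 + 0.968×0.903 + 30×2.74 + (z_c − 0.588 − 30.968)×3.3
The z_c×3.3 term appears on both sides and cancels. Collect the known terms of each column as K = Σ(ρt)_known − 3.3 × (depth of known layers): K_1 = 0 − 3.3×0 = 0; K_2 = 83.074104 − 3.3×(0.588 + 30.968) = −21.060696.
Balance: K_1 − x×(3.3 − 2.7) = K_2, so x = (K_1 − K_2)/(3.3 − 2.7) = 21.0607/0.6 = 35.1 km.

35.1 km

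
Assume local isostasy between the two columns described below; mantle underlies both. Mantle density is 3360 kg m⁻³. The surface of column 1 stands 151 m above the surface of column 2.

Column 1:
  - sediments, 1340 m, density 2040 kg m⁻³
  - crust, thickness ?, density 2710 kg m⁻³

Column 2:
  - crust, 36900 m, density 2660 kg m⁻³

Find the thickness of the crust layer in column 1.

37800 m

Take the compensation level at the base of the deeper column (depth z_c below the surface of column 1) and equate Σ ρ_i t_i down to z_c; mantle fills any gap and the z_c terms cancel.
Column 1: 1340×2040 + x×2710 + (z_c − 1340 − x)×3360
Column 2: 151×0 + 36900×2660 + (z_c − 151 − 36900)×3360
The z_c×3360 term appears on both sides and cancels. Collect the known terms of each column as K = Σ(ρt)_known − 3360 × (depth of known layers): K_1 = 2733600 − 3360×1340 = −1768800; K_2 = 98154000 − 3360×(151 + 36900) = −26337360.
Balance: K_1 − x×(3360 − 2710) = K_2, so x = (K_1 − K_2)/(3360 − 2710) = 24568600/650 = 37800 m.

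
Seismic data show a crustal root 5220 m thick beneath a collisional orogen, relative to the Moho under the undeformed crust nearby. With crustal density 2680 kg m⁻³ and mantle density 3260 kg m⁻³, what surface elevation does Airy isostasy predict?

Balancing pressure at the compensation depth: ρ_c h = (ρ_m − ρ_c) r.
h = r (ρ_m − ρ_c) / ρ_c = 5220 m × (3260 − 2680) / 2680 = 1130 m.

1130 m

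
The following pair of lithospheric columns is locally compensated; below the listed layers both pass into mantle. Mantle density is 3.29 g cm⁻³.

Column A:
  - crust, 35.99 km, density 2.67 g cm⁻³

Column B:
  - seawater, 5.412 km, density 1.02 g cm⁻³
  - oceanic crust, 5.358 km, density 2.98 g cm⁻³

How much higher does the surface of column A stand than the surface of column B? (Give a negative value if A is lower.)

For any compensation level in the mantle, the mantle terms cancel and isostasy reduces to e = (Σt_A − Σt_B) − (Σ(ρt)_A − Σ(ρt)_B) / ρ_m.
Σt_A = 35.99 km; Σt_B = 10.77 km; Σ(ρt)_A = 96.0933; Σ(ρt)_B = 21.48708 (in km·g cm⁻³).
e = (35.99 − 10.77) − (96.0933 − 21.48708) / 3.29 = 2.54 km.

2.54 km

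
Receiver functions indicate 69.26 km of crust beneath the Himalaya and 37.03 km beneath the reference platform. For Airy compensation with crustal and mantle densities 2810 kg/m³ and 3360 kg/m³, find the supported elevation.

Excess crust Δ = 69.26 km − 37.03 km = 32.23 km, split between elevation h and root r with h + r = Δ.
Airy balance ρ_c h = (ρ_m − ρ_c) r gives r = h ρ_c/(ρ_m − ρ_c), so h (1 + ρ_c/(ρ_m − ρ_c)) = Δ, i.e. h = Δ (ρ_m − ρ_c)/ρ_m.
h = 32.23 km × 550/3360 = 5.28 km.

5.28 km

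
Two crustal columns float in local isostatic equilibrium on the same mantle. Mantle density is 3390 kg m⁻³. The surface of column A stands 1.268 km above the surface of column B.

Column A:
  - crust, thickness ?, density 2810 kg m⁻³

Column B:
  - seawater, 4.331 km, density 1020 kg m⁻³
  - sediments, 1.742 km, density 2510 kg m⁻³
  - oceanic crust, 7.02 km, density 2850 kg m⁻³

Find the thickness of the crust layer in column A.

Take the compensation level at the base of the deeper column (depth z_c below the surface of column A) and equate Σ ρ_i t_i down to z_c; mantle fills any gap and the z_c terms cancel.
Column A: x×2810 + (z_c − 0 − x)×3390
Column B: 1.268×0 + 4.331×1020 + 1.742×2510 + 7.02×2850 + (z_c − 1.268 − 13.093)×3390
The z_c×3390 term appears on both sides and cancels. Collect the known terms of each column as K = Σ(ρt)_known − 3390 × (depth of known layers): K_A = 0 − 3390×0 = 0; K_B = 28797.04 − 3390×(1.268 + 13.093) = −19886.75.
Balance: K_A − x×(3390 − 2810) = K_B, so x = (K_A − K_B)/(3390 − 2810) = 19886.8/580 = 34.3 km.

34.3 km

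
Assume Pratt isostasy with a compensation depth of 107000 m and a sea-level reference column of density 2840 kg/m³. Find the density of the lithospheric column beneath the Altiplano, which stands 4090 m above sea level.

Pratt balance: ρ_ref D = ρ (D + h).
ρ = ρ_ref D/(D + h) = 2840 × 107000 m/(107000 m + 4090 m) = 2740 kg/m³.

2740 kg/m³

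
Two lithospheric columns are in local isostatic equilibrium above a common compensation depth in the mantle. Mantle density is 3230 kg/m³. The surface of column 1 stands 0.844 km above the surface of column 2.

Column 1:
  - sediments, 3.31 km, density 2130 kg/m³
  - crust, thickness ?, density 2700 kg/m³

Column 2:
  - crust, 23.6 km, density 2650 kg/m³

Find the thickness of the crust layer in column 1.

24.1 km

Take the compensation level at the base of the deeper column (depth z_c below the surface of column 1) and equate Σ ρ_i t_i down to z_c; mantle fills any gap and the z_c terms cancel.
Column 1: 3.31×2130 + x×2700 + (z_c − 3.31 − x)×3230
Column 2: 0.844×0 + 23.6×2650 + (z_c − 0.844 − 23.6)×3230
The z_c×3230 term appears on both sides and cancels. Collect the known terms of each column as K = Σ(ρt)_known − 3230 × (depth of known layers): K_1 = 7050.3 − 3230×3.31 = −3641; K_2 = 62540 − 3230×(0.844 + 23.6) = −16414.12.
Balance: K_1 − x×(3230 − 2700) = K_2, so x = (K_1 − K_2)/(3230 − 2700) = 12773.1/530 = 24.1 km.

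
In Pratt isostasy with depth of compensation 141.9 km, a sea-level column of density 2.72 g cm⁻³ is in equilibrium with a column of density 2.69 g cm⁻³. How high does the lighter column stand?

1.58 km

ρ_ref D = ρ (D + h) → h = D (ρ_ref − ρ)/ρ.
h = 141.9 km × (2.72 − 2.69)/2.69 = 1.58 km.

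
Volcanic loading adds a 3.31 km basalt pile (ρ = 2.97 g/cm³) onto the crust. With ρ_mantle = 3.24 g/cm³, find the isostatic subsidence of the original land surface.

Subaerial loading: s = t ρ_load / ρ_m.
s = 3.31 km × 2.97/3.24 = 3.03 km.

3.03 km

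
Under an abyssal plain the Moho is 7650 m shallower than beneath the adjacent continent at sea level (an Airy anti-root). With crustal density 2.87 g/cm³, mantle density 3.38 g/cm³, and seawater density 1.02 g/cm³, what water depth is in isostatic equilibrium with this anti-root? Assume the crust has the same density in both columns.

2110 m

Replacing a thickness d of crust by seawater at the top must be balanced by replacing crust with mantle at the base: d (ρ_c − ρ_w) = a (ρ_m − ρ_c).
d = a (ρ_m − ρ_c)/(ρ_c − ρ_w) = 7650 m × 0.51/1.85 = 2110 m.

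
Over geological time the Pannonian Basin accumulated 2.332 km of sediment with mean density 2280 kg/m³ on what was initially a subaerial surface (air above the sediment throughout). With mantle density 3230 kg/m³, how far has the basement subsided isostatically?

1.65 km

Subaerial load: s = t ρ_sed / ρ_m = 2.332 km × 2280/3230 = 1.65 km.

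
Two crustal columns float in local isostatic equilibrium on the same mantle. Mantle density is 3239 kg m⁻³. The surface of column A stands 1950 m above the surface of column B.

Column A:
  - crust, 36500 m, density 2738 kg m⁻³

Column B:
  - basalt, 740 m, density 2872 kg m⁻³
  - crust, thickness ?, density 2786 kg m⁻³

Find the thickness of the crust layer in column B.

Take the compensation level at the base of the deeper column (depth z_c below the surface of column A) and equate Σ ρ_i t_i down to z_c; mantle fills any gap and the z_c terms cancel.
Column A: 36500×2738 + (z_c − 36500)×3239
Column B: 1950×0 + 740×2872 + x×2786 + (z_c − 1950 − 740 − x)×3239
The z_c×3239 term appears on both sides and cancels. Collect the known terms of each column as K = Σ(ρt)_known − 3239 × (depth of known layers): K_A = 99937000 − 3239×36500 = −18286500; K_B = 2125280 − 3239×(1950 + 740) = −6587630.
Balance: K_A = K_B − x×(3239 − 2786), so x = (K_B − K_A)/(3239 − 2786) = 11698900/453 = 25800 m.

25800 m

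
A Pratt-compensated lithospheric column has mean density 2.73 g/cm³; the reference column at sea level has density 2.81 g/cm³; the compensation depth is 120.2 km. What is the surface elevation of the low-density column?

ρ_ref D = ρ (D + h) → h = D (ρ_ref − ρ)/ρ.
h = 120.2 km × (2.81 − 2.73)/2.73 = 3.52 km.

3.52 km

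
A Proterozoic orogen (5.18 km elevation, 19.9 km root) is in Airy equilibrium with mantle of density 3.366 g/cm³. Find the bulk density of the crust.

ρ_c h = (ρ_m − ρ_c) r → ρ_c (h + r) = ρ_m r → ρ_c = ρ_m r / (h + r).
ρ_c = 3.366 × 19.9 km / (5.18 km + 19.9 km) = 2.67 g/cm³.

2.67 g/cm³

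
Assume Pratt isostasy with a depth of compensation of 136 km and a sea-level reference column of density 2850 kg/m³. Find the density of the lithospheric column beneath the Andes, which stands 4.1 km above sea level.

Pratt balance: ρ_ref D = ρ (D + h).
ρ = ρ_ref D/(D + h) = 2850 × 136 km/(136 km + 4.1 km) = 2770 kg/m³.

2770 kg/m³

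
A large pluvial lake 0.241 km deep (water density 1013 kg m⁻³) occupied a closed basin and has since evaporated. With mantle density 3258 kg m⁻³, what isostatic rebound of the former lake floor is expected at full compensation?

0.0749 km

u = d ρ_w/ρ_m = 0.241 km × 1013/3258 = 0.0749 km.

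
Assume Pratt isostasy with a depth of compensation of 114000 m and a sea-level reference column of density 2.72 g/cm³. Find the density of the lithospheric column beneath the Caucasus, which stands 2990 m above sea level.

Pratt balance: ρ_ref D = ρ (D + h).
ρ = ρ_ref D/(D + h) = 2.72 × 114000 m/(114000 m + 2990 m) = 2.65 g/cm³.

2.65 g/cm³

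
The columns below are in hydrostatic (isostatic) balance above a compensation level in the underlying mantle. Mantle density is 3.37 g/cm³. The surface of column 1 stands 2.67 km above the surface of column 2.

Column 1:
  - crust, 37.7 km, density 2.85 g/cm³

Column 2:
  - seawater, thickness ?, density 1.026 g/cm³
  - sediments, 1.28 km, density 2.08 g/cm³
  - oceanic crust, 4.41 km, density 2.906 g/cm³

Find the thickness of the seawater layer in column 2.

2.95 km

Take the compensation level at the base of the deeper column (depth z_c below the surface of column 1) and equate Σ ρ_i t_i down to z_c; mantle fills any gap and the z_c terms cancel.
Column 1: 37.7×2.85 + (z_c − 37.7)×3.37
Column 2: 2.67×0 + x×1.026 + 1.28×2.08 + 4.41×2.906 + (z_c − 2.67 − 5.69 − x)×3.37
The z_c×3.37 term appears on both sides and cancels. Collect the known terms of each column as K = Σ(ρt)_known − 3.37 × (depth of known layers): K_1 = 107.445 − 3.37×37.7 = −19.604; K_2 = 15.47786 − 3.37×(2.67 + 5.69) = −12.69534.
Balance: K_1 = K_2 − x×(3.37 − 1.026), so x = (K_2 − K_1)/(3.37 − 1.026) = 6.90866/2.344 = 2.95 km.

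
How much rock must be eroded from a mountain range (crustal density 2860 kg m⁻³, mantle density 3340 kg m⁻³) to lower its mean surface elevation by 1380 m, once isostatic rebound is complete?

Net drop Δ = e − u = e − e ρ_c/ρ_m = e (ρ_m − ρ_c)/ρ_m.
e = Δ ρ_m/(ρ_m − ρ_c) = 1380 m × 3340/480 = 9600 m.

9600 m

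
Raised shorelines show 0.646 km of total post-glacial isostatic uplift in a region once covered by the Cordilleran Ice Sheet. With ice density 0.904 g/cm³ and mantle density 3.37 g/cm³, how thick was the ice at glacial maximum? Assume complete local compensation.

u = t ρ_ice/ρ_m → t = u ρ_m/ρ_ice = 0.646 km × 3.37/0.904 = 2.41 km.

2.41 km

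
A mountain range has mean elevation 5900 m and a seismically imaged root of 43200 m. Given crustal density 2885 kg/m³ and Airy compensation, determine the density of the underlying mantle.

Airy balance: ρ_c h = (ρ_m − ρ_c) r → ρ_m = ρ_c (1 + h/r).
ρ_m = 2885 × (1 + 5900 m/43200 m) = 3280 kg/m³.

3280 kg/m³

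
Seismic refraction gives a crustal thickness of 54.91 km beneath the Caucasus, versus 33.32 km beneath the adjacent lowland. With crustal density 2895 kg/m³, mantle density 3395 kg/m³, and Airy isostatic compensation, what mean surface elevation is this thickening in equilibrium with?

3.18 km

Excess crust Δ = 54.91 km − 33.32 km = 21.59 km, split between elevation h and root r with h + r = Δ.
Airy balance ρ_c h = (ρ_m − ρ_c) r gives r = h ρ_c/(ρ_m − ρ_c), so h (1 + ρ_c/(ρ_m − ρ_c)) = Δ, i.e. h = Δ (ρ_m − ρ_c)/ρ_m.
h = 21.59 km × 500/3395 = 3.18 km.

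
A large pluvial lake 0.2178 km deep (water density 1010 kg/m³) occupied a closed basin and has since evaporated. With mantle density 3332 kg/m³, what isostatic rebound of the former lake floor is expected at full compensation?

0.066 km

u = d ρ_w/ρ_m = 0.2178 km × 1010/3332 = 0.066 km.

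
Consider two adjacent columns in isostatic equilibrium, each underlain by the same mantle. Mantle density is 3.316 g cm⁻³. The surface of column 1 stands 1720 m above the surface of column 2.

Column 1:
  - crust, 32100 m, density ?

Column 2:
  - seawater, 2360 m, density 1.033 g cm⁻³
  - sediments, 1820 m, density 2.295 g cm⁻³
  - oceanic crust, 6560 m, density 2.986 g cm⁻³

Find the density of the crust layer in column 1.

2.85 g cm⁻³

Take the compensation level at the base of the deeper column (depth z_c below the surface of column 1) and equate Σ ρ_i t_i down to z_c; mantle fills any gap and the z_c terms cancel.
Column 1: 32100×ρ + (z_c − 32100)×3.316
Column 2: 1720×0 + 2360×1.033 + 1820×2.295 + 6560×2.986 + (z_c − 1720 − 10740)×3.316
The z_c×3.316 term appears on both sides and cancels. Collect the known terms of each column as K = Σ(ρt)_known − 3.316 × (depth of known layers): K_1 = 0 − 3.316×32100 = −106443.6; K_2 = 26202.94 − 3.316×(1720 + 10740) = −15114.42.
Balance: K_1 + 32100×ρ = K_2, so ρ = (K_2 − K_1)/32100 = 91329.2/32100 = 2.85 g cm⁻³.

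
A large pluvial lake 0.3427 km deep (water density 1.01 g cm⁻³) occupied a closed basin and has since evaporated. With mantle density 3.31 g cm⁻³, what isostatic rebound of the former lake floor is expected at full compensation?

u = d ρ_w/ρ_m = 0.3427 km × 1.01/3.31 = 0.105 km.

0.105 km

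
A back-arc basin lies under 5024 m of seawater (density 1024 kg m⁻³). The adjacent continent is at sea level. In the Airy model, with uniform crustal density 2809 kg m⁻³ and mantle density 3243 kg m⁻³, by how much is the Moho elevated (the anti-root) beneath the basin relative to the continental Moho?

20700 m

For local isostatic compensation: replacing crust with seawater at the top is compensated by replacing crust with mantle at the base: d (ρ_c − ρ_w) = a (ρ_m − ρ_c).
a = d (ρ_c − ρ_w)/(ρ_m − ρ_c) = 5024 m × 1785/434 = 20700 m.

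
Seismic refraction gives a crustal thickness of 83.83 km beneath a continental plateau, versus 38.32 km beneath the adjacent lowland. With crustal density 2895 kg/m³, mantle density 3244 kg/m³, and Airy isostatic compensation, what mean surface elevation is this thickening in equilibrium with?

Excess crust Δ = 83.83 km − 38.32 km = 45.51 km, split between elevation h and root r with h + r = Δ.
Airy balance ρ_c h = (ρ_m − ρ_c) r gives r = h ρ_c/(ρ_m − ρ_c), so h (1 + ρ_c/(ρ_m − ρ_c)) = Δ, i.e. h = Δ (ρ_m − ρ_c)/ρ_m.
h = 45.51 km × 349/3244 = 4.9 km.

4.9 km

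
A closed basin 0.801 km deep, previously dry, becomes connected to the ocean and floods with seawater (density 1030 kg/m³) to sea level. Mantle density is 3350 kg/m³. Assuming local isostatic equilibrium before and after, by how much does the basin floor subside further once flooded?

After flooding the water column is d + s deep. Its weight must equal the weight of mantle displaced by the extra subsidence s: (d + s) ρ_w = s ρ_m.
s = d ρ_w / (ρ_m − ρ_w) = 0.801 km × 1030/(3350 − 1030) = 0.356 km.

0.356 km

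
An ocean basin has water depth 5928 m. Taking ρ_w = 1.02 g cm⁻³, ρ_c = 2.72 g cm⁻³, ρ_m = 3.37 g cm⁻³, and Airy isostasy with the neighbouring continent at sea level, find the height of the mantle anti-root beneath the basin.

15500 m

By Archimedes' principle applied to the lithosphere: replacing crust with seawater at the top is compensated by replacing crust with mantle at the base: d (ρ_c − ρ_w) = a (ρ_m − ρ_c).
a = d (ρ_c − ρ_w)/(ρ_m − ρ_c) = 5928 m × 1.7/0.65 = 15500 m.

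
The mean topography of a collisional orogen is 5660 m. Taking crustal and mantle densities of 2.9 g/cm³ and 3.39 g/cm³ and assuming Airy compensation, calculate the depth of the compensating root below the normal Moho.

33500 m

Equating mass per unit area of the two columns: the weight of the topography is balanced by the buoyancy of the root, ρ_c h = (ρ_m − ρ_c) r.
r = h · ρ_c / (ρ_m − ρ_c) = 5660 m × 2.9 / (3.39 − 2.9) = 33500 m.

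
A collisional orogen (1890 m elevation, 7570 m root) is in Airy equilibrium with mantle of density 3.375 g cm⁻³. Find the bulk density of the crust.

ρ_c h = (ρ_m − ρ_c) r → ρ_c (h + r) = ρ_m r → ρ_c = ρ_m r / (h + r).
ρ_c = 3.375 × 7570 m / (1890 m + 7570 m) = 2.7 g cm⁻³.

2.7 g cm⁻³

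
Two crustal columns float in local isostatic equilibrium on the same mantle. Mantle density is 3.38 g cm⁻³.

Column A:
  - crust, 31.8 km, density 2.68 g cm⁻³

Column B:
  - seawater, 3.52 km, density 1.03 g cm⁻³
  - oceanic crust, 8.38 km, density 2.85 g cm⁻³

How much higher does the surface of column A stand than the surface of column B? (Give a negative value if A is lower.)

For any compensation level in the mantle, the mantle terms cancel and isostasy reduces to e = (Σt_A − Σt_B) − (Σ(ρt)_A − Σ(ρt)_B) / ρ_m.
Σt_A = 31.8 km; Σt_B = 11.9 km; Σ(ρt)_A = 85.224; Σ(ρt)_B = 27.5086 (in km·g cm⁻³).
e = (31.8 − 11.9) − (85.224 − 27.5086) / 3.38 = 2.82 km.

2.82 km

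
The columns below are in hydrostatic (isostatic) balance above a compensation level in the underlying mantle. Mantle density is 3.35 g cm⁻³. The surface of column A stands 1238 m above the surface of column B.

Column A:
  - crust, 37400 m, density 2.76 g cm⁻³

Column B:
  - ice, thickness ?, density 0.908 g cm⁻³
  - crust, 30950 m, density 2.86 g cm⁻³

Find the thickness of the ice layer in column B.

Take the compensation level at the base of the deeper column (depth z_c below the surface of column A) and equate Σ ρ_i t_i down to z_c; mantle fills any gap and the z_c terms cancel.
Column A: 37400×2.76 + (z_c − 37400)×3.35
Column B: 1238×0 + x×0.908 + 30950×2.86 + (z_c − 1238 − 30950 − x)×3.35
The z_c×3.35 term appears on both sides and cancels. Collect the known terms of each column as K = Σ(ρt)_known − 3.35 × (depth of known layers): K_A = 103224 − 3.35×37400 = −22066; K_B = 88517 − 3.35×(1238 + 30950) = −19312.8.
Balance: K_A = K_B − x×(3.35 − 0.908), so x = (K_B − K_A)/(3.35 − 0.908) = 2753.2/2.442 = 1130 m.

1130 m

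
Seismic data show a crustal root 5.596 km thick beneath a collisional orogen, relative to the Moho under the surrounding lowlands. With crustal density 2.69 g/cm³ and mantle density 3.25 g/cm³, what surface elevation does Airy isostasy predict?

Balancing pressure at the compensation depth: ρ_c h = (ρ_m − ρ_c) r.
h = r (ρ_m − ρ_c) / ρ_c = 5.596 km × (3.25 − 2.69) / 2.69 = 1.16 km.

1.16 km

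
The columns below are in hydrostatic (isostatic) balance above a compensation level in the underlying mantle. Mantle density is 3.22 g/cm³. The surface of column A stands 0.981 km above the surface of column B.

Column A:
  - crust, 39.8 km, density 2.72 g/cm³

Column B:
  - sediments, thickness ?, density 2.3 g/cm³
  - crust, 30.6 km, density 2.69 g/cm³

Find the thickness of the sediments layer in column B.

Take the compensation level at the base of the deeper column (depth z_c below the surface of column A) and equate Σ ρ_i t_i down to z_c; mantle fills any gap and the z_c terms cancel.
Column A: 39.8×2.72 + (z_c − 39.8)×3.22
Column B: 0.981×0 + x×2.3 + 30.6×2.69 + (z_c − 0.981 − 30.6 − x)×3.22
The z_c×3.22 term appears on both sides and cancels. Collect the known terms of each column as K = Σ(ρt)_known − 3.22 × (depth of known layers): K_A = 108.256 − 3.22×39.8 = −19.9; K_B = 82.314 − 3.22×(0.981 + 30.6) = −19.37682.
Balance: K_A = K_B − x×(3.22 − 2.3), so x = (K_B − K_A)/(3.22 − 2.3) = 0.52318/0.92 = 0.569 km.

0.569 km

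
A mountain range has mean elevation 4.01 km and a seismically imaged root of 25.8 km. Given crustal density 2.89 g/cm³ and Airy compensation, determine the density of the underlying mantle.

3.34 g/cm³

Airy balance: ρ_c h = (ρ_m − ρ_c) r → ρ_m = ρ_c (1 + h/r).
ρ_m = 2.89 × (1 + 4.01 km/25.8 km) = 3.34 g/cm³.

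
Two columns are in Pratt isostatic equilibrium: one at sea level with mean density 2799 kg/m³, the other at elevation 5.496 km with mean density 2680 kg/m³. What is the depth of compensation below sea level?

ρ_ref D = ρ (D + h) → D (ρ_ref − ρ) = ρ h.
D = ρ h/(ρ_ref − ρ) = 2680 × 5.496 km/(2799 − 2680) = 124 km.

124 km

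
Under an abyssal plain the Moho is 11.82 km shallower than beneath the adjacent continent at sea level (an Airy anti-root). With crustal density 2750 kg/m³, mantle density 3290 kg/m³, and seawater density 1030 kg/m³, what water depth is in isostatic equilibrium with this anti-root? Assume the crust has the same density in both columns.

Replacing a thickness d of crust by seawater at the top must be balanced by replacing crust with mantle at the base: d (ρ_c − ρ_w) = a (ρ_m − ρ_c).
d = a (ρ_m − ρ_c)/(ρ_c − ρ_w) = 11.82 km × 540/1720 = 3.71 km.

3.71 km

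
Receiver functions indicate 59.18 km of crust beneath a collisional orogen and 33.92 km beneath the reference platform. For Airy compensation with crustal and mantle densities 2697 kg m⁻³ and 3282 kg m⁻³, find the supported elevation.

4.5 km

Excess crust Δ = 59.18 km − 33.92 km = 25.26 km, split between elevation h and root r with h + r = Δ.
Airy balance ρ_c h = (ρ_m − ρ_c) r gives r = h ρ_c/(ρ_m − ρ_c), so h (1 + ρ_c/(ρ_m − ρ_c)) = Δ, i.e. h = Δ (ρ_m − ρ_c)/ρ_m.
h = 25.26 km × 585/3282 = 4.5 km.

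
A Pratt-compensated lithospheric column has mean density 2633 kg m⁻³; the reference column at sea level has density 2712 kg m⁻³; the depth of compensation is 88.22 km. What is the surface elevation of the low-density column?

2.65 km

ρ_ref D = ρ (D + h) → h = D (ρ_ref − ρ)/ρ.
h = 88.22 km × (2712 − 2633)/2633 = 2.65 km.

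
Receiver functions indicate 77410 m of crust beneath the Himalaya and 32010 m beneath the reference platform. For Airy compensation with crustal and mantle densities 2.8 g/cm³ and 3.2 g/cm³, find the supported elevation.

Excess crust Δ = 77410 m − 32010 m = 45400 m, split between elevation h and root r with h + r = Δ.
Airy balance ρ_c h = (ρ_m − ρ_c) r gives r = h ρ_c/(ρ_m − ρ_c), so h (1 + ρ_c/(ρ_m − ρ_c)) = Δ, i.e. h = Δ (ρ_m − ρ_c)/ρ_m.
h = 45400 m × 0.4/3.2 = 5680 m.

5680 m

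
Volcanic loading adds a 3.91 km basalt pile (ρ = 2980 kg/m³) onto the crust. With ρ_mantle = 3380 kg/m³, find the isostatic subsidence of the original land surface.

3.45 km

Subaerial loading: s = t ρ_load / ρ_m.
s = 3.91 km × 2980/3380 = 3.45 km.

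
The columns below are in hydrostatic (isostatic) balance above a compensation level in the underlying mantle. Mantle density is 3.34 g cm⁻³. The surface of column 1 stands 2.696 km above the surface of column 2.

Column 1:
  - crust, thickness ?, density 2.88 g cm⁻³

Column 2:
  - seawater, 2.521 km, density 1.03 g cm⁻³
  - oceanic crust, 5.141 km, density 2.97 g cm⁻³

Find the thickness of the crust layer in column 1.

36.4 km

Take the compensation level at the base of the deeper column (depth z_c below the surface of column 1) and equate Σ ρ_i t_i down to z_c; mantle fills any gap and the z_c terms cancel.
Column 1: x×2.88 + (z_c − 0 − x)×3.34
Column 2: 2.696×0 + 2.521×1.03 + 5.141×2.97 + (z_c − 2.696 − 7.662)×3.34
The z_c×3.34 term appears on both sides and cancels. Collect the known terms of each column as K = Σ(ρt)_known − 3.34 × (depth of known layers): K_1 = 0 − 3.34×0 = 0; K_2 = 17.8654 − 3.34×(2.696 + 7.662) = −16.73032.
Balance: K_1 − x×(3.34 − 2.88) = K_2, so x = (K_1 − K_2)/(3.34 − 2.88) = 16.7303/0.46 = 36.4 km.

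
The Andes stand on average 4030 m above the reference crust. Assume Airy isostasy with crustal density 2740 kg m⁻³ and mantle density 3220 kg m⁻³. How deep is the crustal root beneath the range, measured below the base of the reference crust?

Equating mass per unit area of the two columns: the weight of the topography is balanced by the buoyancy of the root, ρ_c h = (ρ_m − ρ_c) r.
r = h · ρ_c / (ρ_m − ρ_c) = 4030 m × 2740 / (3220 − 2740) = 23000 m.

23000 m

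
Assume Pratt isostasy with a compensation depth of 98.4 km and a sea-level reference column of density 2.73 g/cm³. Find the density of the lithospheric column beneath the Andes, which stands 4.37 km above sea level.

Pratt balance: ρ_ref D = ρ (D + h).
ρ = ρ_ref D/(D + h) = 2.73 × 98.4 km/(98.4 km + 4.37 km) = 2.61 g/cm³.

2.61 g/cm³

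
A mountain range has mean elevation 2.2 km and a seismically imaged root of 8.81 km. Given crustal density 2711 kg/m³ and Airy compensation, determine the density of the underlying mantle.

Airy balance: ρ_c h = (ρ_m − ρ_c) r → ρ_m = ρ_c (1 + h/r).
ρ_m = 2711 × (1 + 2.2 km/8.81 km) = 3390 kg/m³.

3390 kg/m³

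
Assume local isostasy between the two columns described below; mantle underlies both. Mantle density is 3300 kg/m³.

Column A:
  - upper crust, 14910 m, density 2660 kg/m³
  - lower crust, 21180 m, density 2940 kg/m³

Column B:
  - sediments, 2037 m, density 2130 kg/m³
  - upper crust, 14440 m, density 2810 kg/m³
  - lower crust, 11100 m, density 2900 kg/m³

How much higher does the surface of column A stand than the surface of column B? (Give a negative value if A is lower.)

For any compensation level in the mantle, the mantle terms cancel and isostasy reduces to e = (Σt_A − Σt_B) − (Σ(ρt)_A − Σ(ρt)_B) / ρ_m.
Σt_A = 36090 m; Σt_B = 27577 m; Σ(ρt)_A = 101929800; Σ(ρt)_B = 77105210 (in m·kg/m³).
e = (36090 − 27577) − (101929800 − 77105210) / 3300 = 990 m.

990 m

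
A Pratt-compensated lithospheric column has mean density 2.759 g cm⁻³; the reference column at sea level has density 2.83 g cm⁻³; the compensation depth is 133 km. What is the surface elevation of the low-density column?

ρ_ref D = ρ (D + h) → h = D (ρ_ref − ρ)/ρ.
h = 133 km × (2.83 − 2.759)/2.759 = 3.42 km.

3.42 km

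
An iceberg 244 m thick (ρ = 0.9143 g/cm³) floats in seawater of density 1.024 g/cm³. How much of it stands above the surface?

26.1 m

Floating equilibrium: submerged depth d = t ρ_obj/ρ_fluid = 244 m × 0.9143/1.024 = 217.9 m.
Freeboard = t − d = 244 m − 217.9 m = 26.1 m.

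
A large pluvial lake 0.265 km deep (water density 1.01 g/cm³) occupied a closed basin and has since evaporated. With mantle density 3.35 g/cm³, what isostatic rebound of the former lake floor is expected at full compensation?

u = d ρ_w/ρ_m = 0.265 km × 1.01/3.35 = 0.0799 km.

0.0799 km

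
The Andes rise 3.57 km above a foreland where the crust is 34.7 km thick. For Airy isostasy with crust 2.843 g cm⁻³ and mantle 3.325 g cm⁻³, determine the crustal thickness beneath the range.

Root depth r = h ρ_c / (ρ_m − ρ_c) = 3.57 km × 2.843 / 0.482 = 21.06 km.
Total thickness = T + h + r = 34.7 km + 3.57 km + 21.06 km = 59.3 km.

59.3 km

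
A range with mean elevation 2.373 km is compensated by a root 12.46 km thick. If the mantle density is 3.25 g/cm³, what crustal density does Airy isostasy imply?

ρ_c h = (ρ_m − ρ_c) r → ρ_c (h + r) = ρ_m r → ρ_c = ρ_m r / (h + r).
ρ_c = 3.25 × 12.46 km / (2.373 km + 12.46 km) = 2.73 g/cm³.

2.73 g/cm³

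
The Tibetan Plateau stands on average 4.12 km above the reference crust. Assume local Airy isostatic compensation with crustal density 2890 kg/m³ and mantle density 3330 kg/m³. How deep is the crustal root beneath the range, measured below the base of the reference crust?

Isostatic balance requires: the weight of the topography is balanced by the buoyancy of the root, ρ_c h = (ρ_m − ρ_c) r.
r = h · ρ_c / (ρ_m − ρ_c) = 4.12 km × 2890 / (3330 − 2890) = 27.1 km.

27.1 km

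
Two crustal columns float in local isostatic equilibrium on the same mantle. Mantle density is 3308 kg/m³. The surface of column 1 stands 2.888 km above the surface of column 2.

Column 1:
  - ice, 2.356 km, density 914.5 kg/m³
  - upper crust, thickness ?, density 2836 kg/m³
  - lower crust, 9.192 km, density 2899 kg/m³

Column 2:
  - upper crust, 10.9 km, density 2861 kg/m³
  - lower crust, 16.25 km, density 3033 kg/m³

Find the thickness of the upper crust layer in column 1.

20.1 km

Take the compensation level at the base of the deeper column (depth z_c below the surface of column 1) and equate Σ ρ_i t_i down to z_c; mantle fills any gap and the z_c terms cancel.
Column 1: 2.356×914.5 + x×2836 + 9.192×2899 + (z_c − 11.548 − x)×3308
Column 2: 2.888×0 + 10.9×2861 + 16.25×3033 + (z_c − 2.888 − 27.15)×3308
The z_c×3308 term appears on both sides and cancels. Collect the known terms of each column as K = Σ(ρt)_known − 3308 × (depth of known layers): K_1 = 28802.17 − 3308×11.548 = −9398.614; K_2 = 80471.15 − 3308×(2.888 + 27.15) = −18894.554.
Balance: K_1 − x×(3308 − 2836) = K_2, so x = (K_1 − K_2)/(3308 − 2836) = 9495.94/472 = 20.1 km.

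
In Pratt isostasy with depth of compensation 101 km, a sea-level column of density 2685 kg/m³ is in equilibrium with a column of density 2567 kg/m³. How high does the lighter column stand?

4.64 km

ρ_ref D = ρ (D + h) → h = D (ρ_ref − ρ)/ρ.
h = 101 km × (2685 − 2567)/2567 = 4.64 km.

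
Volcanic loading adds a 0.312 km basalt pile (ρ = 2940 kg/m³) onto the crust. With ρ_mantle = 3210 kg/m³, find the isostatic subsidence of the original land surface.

Subaerial loading: s = t ρ_load / ρ_m.
s = 0.312 km × 2940/3210 = 0.286 km.

0.286 km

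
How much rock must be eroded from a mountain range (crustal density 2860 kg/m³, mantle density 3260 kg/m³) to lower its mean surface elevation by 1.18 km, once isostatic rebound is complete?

9.62 km

Net drop Δ = e − u = e − e ρ_c/ρ_m = e (ρ_m − ρ_c)/ρ_m.
e = Δ ρ_m/(ρ_m − ρ_c) = 1.18 km × 3260/400 = 9.62 km.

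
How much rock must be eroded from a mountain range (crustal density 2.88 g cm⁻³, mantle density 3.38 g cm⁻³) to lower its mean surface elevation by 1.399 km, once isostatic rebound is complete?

Net drop Δ = e − u = e − e ρ_c/ρ_m = e (ρ_m − ρ_c)/ρ_m.
e = Δ ρ_m/(ρ_m − ρ_c) = 1.399 km × 3.38/0.5 = 9.46 km.

9.46 km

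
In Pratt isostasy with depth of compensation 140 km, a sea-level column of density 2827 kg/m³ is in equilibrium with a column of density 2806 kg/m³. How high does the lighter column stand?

1.05 km

ρ_ref D = ρ (D + h) → h = D (ρ_ref − ρ)/ρ.
h = 140 km × (2827 − 2806)/2806 = 1.05 km.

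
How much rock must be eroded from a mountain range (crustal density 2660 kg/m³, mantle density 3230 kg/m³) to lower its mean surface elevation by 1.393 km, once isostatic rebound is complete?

Net drop Δ = e − u = e − e ρ_c/ρ_m = e (ρ_m − ρ_c)/ρ_m.
e = Δ ρ_m/(ρ_m − ρ_c) = 1.393 km × 3230/570 = 7.89 km.

7.89 km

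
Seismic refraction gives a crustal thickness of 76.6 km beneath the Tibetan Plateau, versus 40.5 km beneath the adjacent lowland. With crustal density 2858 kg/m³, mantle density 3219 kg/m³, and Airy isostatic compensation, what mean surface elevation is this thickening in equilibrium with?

4.05 km

Excess crust Δ = 76.6 km − 40.5 km = 36.1 km, split between elevation h and root r with h + r = Δ.
Airy balance ρ_c h = (ρ_m − ρ_c) r gives r = h ρ_c/(ρ_m − ρ_c), so h (1 + ρ_c/(ρ_m − ρ_c)) = Δ, i.e. h = Δ (ρ_m − ρ_c)/ρ_m.
h = 36.1 km × 361/3219 = 4.05 km.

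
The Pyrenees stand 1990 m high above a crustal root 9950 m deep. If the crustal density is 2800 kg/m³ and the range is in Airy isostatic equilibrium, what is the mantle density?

Airy balance: ρ_c h = (ρ_m − ρ_c) r → ρ_m = ρ_c (1 + h/r).
ρ_m = 2800 × (1 + 1990 m/9950 m) = 3360 kg/m³.

3360 kg/m³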